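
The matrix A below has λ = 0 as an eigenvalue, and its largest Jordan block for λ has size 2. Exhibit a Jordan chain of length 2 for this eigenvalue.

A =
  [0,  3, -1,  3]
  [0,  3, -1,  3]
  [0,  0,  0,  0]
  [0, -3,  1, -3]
A Jordan chain for λ = 0 of length 2:
v_1 = (3, 3, 0, -3)ᵀ
v_2 = (0, 1, 0, 0)ᵀ

Let N = A − (0)·I. We want v_2 with N^2 v_2 = 0 but N^1 v_2 ≠ 0; then v_{j-1} := N · v_j for j = 2, …, 2.

Pick v_2 = (0, 1, 0, 0)ᵀ.
Then v_1 = N · v_2 = (3, 3, 0, -3)ᵀ.

Sanity check: (A − (0)·I) v_1 = (0, 0, 0, 0)ᵀ = 0. ✓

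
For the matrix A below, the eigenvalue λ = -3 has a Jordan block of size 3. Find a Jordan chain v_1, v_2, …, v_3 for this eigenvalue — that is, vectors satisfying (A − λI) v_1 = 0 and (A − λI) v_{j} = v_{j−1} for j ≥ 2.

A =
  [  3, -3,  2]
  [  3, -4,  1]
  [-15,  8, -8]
A Jordan chain for λ = -3 of length 3:
v_1 = (-3, 0, 9)ᵀ
v_2 = (6, 3, -15)ᵀ
v_3 = (1, 0, 0)ᵀ

Let N = A − (-3)·I. We want v_3 with N^3 v_3 = 0 but N^2 v_3 ≠ 0; then v_{j-1} := N · v_j for j = 3, …, 2.

Pick v_3 = (1, 0, 0)ᵀ.
Then v_2 = N · v_3 = (6, 3, -15)ᵀ.
Then v_1 = N · v_2 = (-3, 0, 9)ᵀ.

Sanity check: (A − (-3)·I) v_1 = (0, 0, 0)ᵀ = 0. ✓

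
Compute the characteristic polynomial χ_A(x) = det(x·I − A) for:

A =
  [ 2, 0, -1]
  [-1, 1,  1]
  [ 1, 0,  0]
x^3 - 3*x^2 + 3*x - 1

Expanding det(x·I − A) (e.g. by cofactor expansion or by noting that A is similar to its Jordan form J, which has the same characteristic polynomial as A) gives
  χ_A(x) = x^3 - 3*x^2 + 3*x - 1
which factors as (x - 1)^3. The eigenvalues (with algebraic multiplicities) are λ = 1 with multiplicity 3.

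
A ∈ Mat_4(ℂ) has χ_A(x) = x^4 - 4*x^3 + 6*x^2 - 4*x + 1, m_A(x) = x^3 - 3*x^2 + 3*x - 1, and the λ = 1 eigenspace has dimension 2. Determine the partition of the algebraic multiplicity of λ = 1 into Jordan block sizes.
Block sizes for λ = 1: [3, 1]

Step 1 — from the characteristic polynomial, algebraic multiplicity of λ = 1 is 4. From dim ker(A − (1)·I) = 2, there are exactly 2 Jordan blocks for λ = 1.
Step 2 — from the minimal polynomial, the factor (x − 1)^3 tells us the largest block for λ = 1 has size 3.
Step 3 — with total size 4, 2 blocks, and largest block 3, the block sizes (in nonincreasing order) are [3, 1].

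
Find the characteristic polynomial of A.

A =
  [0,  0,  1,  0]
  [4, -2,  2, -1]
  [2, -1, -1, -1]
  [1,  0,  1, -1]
x^4 + 4*x^3 + 6*x^2 + 4*x + 1

Expanding det(x·I − A) (e.g. by cofactor expansion or by noting that A is similar to its Jordan form J, which has the same characteristic polynomial as A) gives
  χ_A(x) = x^4 + 4*x^3 + 6*x^2 + 4*x + 1
which factors as (x + 1)^4. The eigenvalues (with algebraic multiplicities) are λ = -1 with multiplicity 4.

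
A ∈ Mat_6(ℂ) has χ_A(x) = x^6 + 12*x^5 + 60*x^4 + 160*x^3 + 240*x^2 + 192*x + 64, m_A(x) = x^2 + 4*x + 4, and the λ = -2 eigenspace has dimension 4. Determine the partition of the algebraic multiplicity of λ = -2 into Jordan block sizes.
Block sizes for λ = -2: [2, 2, 1, 1]

Step 1 — from the characteristic polynomial, algebraic multiplicity of λ = -2 is 6. From dim ker(A − (-2)·I) = 4, there are exactly 4 Jordan blocks for λ = -2.
Step 2 — from the minimal polynomial, the factor (x + 2)^2 tells us the largest block for λ = -2 has size 2.
Step 3 — with total size 6, 4 blocks, and largest block 2, the block sizes (in nonincreasing order) are [2, 2, 1, 1].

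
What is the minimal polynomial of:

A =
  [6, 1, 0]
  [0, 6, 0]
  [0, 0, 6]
x^2 - 12*x + 36

The characteristic polynomial is χ_A(x) = (x - 6)^3, so the eigenvalues are known. The minimal polynomial is
  m_A(x) = Π_λ (x − λ)^{k_λ}
where k_λ is the size of the *largest* Jordan block for λ (equivalently, the smallest k with (A − λI)^k v = 0 for every generalised eigenvector v of λ).

  λ = 6: largest Jordan block has size 2, contributing (x − 6)^2

So m_A(x) = (x - 6)^2 = x^2 - 12*x + 36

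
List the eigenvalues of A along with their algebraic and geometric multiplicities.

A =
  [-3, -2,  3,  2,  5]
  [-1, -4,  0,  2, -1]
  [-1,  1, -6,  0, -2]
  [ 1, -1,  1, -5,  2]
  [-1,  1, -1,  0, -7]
λ = -5: alg = 5, geom = 3

Step 1 — factor the characteristic polynomial to read off the algebraic multiplicities:
  χ_A(x) = (x + 5)^5

Step 2 — compute geometric multiplicities via the rank-nullity identity g(λ) = n − rank(A − λI):
  rank(A − (-5)·I) = 2, so dim ker(A − (-5)·I) = n − 2 = 3

Summary:
  λ = -5: algebraic multiplicity = 5, geometric multiplicity = 3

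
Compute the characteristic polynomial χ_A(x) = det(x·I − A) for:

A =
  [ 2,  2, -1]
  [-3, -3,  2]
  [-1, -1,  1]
x^3

Expanding det(x·I − A) (e.g. by cofactor expansion or by noting that A is similar to its Jordan form J, which has the same characteristic polynomial as A) gives
  χ_A(x) = x^3
which factors as x^3. The eigenvalues (with algebraic multiplicities) are λ = 0 with multiplicity 3.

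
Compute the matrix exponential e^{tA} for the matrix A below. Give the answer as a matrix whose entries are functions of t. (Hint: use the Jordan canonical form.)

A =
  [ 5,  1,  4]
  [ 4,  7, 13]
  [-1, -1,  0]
e^{tA} =
  [t^2*exp(4*t)/2 + t*exp(4*t) + exp(4*t), t*exp(4*t), t^2*exp(4*t)/2 + 4*t*exp(4*t)]
  [3*t^2*exp(4*t)/2 + 4*t*exp(4*t), 3*t*exp(4*t) + exp(4*t), 3*t^2*exp(4*t)/2 + 13*t*exp(4*t)]
  [-t^2*exp(4*t)/2 - t*exp(4*t), -t*exp(4*t), -t^2*exp(4*t)/2 - 4*t*exp(4*t) + exp(4*t)]

Strategy: write A = P · J · P⁻¹ where J is a Jordan canonical form, so e^{tA} = P · e^{tJ} · P⁻¹, and e^{tJ} can be computed block-by-block.

A has Jordan form
J =
  [4, 1, 0]
  [0, 4, 1]
  [0, 0, 4]
(up to reordering of blocks).

Per-block formulas:
  For a 3×3 Jordan block J_3(4): exp(t · J_3(4)) = e^(4t)·(I + t·N + (t^2/2)·N^2), where N is the 3×3 nilpotent shift.

After assembling e^{tJ} and conjugating by P, we get:

e^{tA} =
  [t^2*exp(4*t)/2 + t*exp(4*t) + exp(4*t), t*exp(4*t), t^2*exp(4*t)/2 + 4*t*exp(4*t)]
  [3*t^2*exp(4*t)/2 + 4*t*exp(4*t), 3*t*exp(4*t) + exp(4*t), 3*t^2*exp(4*t)/2 + 13*t*exp(4*t)]
  [-t^2*exp(4*t)/2 - t*exp(4*t), -t*exp(4*t), -t^2*exp(4*t)/2 - 4*t*exp(4*t) + exp(4*t)]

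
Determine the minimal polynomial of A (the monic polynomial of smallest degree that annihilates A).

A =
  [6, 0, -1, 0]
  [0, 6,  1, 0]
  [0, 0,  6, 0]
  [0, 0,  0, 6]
x^2 - 12*x + 36

The characteristic polynomial is χ_A(x) = (x - 6)^4, so the eigenvalues are known. The minimal polynomial is
  m_A(x) = Π_λ (x − λ)^{k_λ}
where k_λ is the size of the *largest* Jordan block for λ (equivalently, the smallest k with (A − λI)^k v = 0 for every generalised eigenvector v of λ).

  λ = 6: largest Jordan block has size 2, contributing (x − 6)^2

So m_A(x) = (x - 6)^2 = x^2 - 12*x + 36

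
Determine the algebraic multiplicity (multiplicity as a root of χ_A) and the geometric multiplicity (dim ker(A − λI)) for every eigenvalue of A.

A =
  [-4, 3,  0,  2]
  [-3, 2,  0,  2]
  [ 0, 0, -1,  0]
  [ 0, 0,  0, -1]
λ = -1: alg = 4, geom = 3

Step 1 — factor the characteristic polynomial to read off the algebraic multiplicities:
  χ_A(x) = (x + 1)^4

Step 2 — compute geometric multiplicities via the rank-nullity identity g(λ) = n − rank(A − λI):
  rank(A − (-1)·I) = 1, so dim ker(A − (-1)·I) = n − 1 = 3

Summary:
  λ = -1: algebraic multiplicity = 4, geometric multiplicity = 3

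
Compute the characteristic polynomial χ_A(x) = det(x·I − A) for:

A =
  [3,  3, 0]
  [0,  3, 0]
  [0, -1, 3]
x^3 - 9*x^2 + 27*x - 27

Expanding det(x·I − A) (e.g. by cofactor expansion or by noting that A is similar to its Jordan form J, which has the same characteristic polynomial as A) gives
  χ_A(x) = x^3 - 9*x^2 + 27*x - 27
which factors as (x - 3)^3. The eigenvalues (with algebraic multiplicities) are λ = 3 with multiplicity 3.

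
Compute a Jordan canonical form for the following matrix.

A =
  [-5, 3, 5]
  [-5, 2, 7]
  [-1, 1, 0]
J_3(-1)

The characteristic polynomial is
  det(x·I − A) = x^3 + 3*x^2 + 3*x + 1 = (x + 1)^3

Eigenvalues and multiplicities (the geometric multiplicity of λ is n − rank(A − λI), which equals the number of Jordan blocks for λ):
  λ = -1: algebraic multiplicity = 3, geometric multiplicity = 1

Determining the block sizes for each eigenvalue:
  λ = -1: one block (gm = 1), so the single block has size am = 3 → block sizes [3]

Assembling the blocks gives a Jordan form
J =
  [-1,  1,  0]
  [ 0, -1,  1]
  [ 0,  0, -1]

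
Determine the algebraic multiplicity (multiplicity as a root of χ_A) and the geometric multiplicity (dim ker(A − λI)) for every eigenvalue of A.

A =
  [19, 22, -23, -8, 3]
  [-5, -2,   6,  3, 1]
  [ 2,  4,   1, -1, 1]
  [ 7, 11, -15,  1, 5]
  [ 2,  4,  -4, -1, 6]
λ = 5: alg = 5, geom = 2

Step 1 — factor the characteristic polynomial to read off the algebraic multiplicities:
  χ_A(x) = (x - 5)^5

Step 2 — compute geometric multiplicities via the rank-nullity identity g(λ) = n − rank(A − λI):
  rank(A − (5)·I) = 3, so dim ker(A − (5)·I) = n − 3 = 2

Summary:
  λ = 5: algebraic multiplicity = 5, geometric multiplicity = 2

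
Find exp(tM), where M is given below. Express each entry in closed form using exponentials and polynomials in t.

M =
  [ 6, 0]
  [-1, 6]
e^{tM} =
  [exp(6*t), 0]
  [-t*exp(6*t), exp(6*t)]

Strategy: write M = P · J · P⁻¹ where J is a Jordan canonical form, so e^{tM} = P · e^{tJ} · P⁻¹, and e^{tJ} can be computed block-by-block.

M has Jordan form
J =
  [6, 1]
  [0, 6]
(up to reordering of blocks).

Per-block formulas:
  For a 2×2 Jordan block J_2(6): exp(t · J_2(6)) = e^(6t)·(I + t·N), where N is the 2×2 nilpotent shift.

After assembling e^{tJ} and conjugating by P, we get:

e^{tM} =
  [exp(6*t), 0]
  [-t*exp(6*t), exp(6*t)]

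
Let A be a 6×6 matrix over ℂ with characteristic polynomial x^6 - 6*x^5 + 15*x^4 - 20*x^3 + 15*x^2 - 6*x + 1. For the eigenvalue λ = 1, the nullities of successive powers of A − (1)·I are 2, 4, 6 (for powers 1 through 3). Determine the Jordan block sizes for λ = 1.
Block sizes for λ = 1: [3, 3]

From the dimensions of kernels of powers, the number of Jordan blocks of size at least j is d_j − d_{j−1} where d_j = dim ker(N^j) (with d_0 = 0). Computing the differences gives [2, 2, 2].
The number of blocks of size exactly k is (#blocks of size ≥ k) − (#blocks of size ≥ k + 1), so the partition is: 2 block(s) of size 3.
In nonincreasing order the block sizes are [3, 3].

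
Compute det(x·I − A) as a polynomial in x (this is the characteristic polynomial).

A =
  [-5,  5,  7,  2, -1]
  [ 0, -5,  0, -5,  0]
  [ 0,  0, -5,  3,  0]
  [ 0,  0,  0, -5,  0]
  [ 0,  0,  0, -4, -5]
x^5 + 25*x^4 + 250*x^3 + 1250*x^2 + 3125*x + 3125

Expanding det(x·I − A) (e.g. by cofactor expansion or by noting that A is similar to its Jordan form J, which has the same characteristic polynomial as A) gives
  χ_A(x) = x^5 + 25*x^4 + 250*x^3 + 1250*x^2 + 3125*x + 3125
which factors as (x + 5)^5. The eigenvalues (with algebraic multiplicities) are λ = -5 with multiplicity 5.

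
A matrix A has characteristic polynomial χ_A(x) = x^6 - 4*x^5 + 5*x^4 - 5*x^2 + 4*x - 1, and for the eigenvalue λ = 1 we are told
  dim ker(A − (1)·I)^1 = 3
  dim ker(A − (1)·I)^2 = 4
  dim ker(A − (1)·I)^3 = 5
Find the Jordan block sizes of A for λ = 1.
Block sizes for λ = 1: [3, 1, 1]

From the dimensions of kernels of powers, the number of Jordan blocks of size at least j is d_j − d_{j−1} where d_j = dim ker(N^j) (with d_0 = 0). Computing the differences gives [3, 1, 1].
The number of blocks of size exactly k is (#blocks of size ≥ k) − (#blocks of size ≥ k + 1), so the partition is: 2 block(s) of size 1, 1 block(s) of size 3.
In nonincreasing order the block sizes are [3, 1, 1].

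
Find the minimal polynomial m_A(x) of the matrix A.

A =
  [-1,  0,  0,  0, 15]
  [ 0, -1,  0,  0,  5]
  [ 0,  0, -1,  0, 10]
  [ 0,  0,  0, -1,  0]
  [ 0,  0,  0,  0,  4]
x^2 - 3*x - 4

The characteristic polynomial is χ_A(x) = (x - 4)*(x + 1)^4, so the eigenvalues are known. The minimal polynomial is
  m_A(x) = Π_λ (x − λ)^{k_λ}
where k_λ is the size of the *largest* Jordan block for λ (equivalently, the smallest k with (A − λI)^k v = 0 for every generalised eigenvector v of λ).

  λ = -1: largest Jordan block has size 1, contributing (x + 1)
  λ = 4: largest Jordan block has size 1, contributing (x − 4)

So m_A(x) = (x - 4)*(x + 1) = x^2 - 3*x - 4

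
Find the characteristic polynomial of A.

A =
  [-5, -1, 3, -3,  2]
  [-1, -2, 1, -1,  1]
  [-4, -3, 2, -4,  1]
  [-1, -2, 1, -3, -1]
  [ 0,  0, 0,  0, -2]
x^5 + 10*x^4 + 40*x^3 + 80*x^2 + 80*x + 32

Expanding det(x·I − A) (e.g. by cofactor expansion or by noting that A is similar to its Jordan form J, which has the same characteristic polynomial as A) gives
  χ_A(x) = x^5 + 10*x^4 + 40*x^3 + 80*x^2 + 80*x + 32
which factors as (x + 2)^5. The eigenvalues (with algebraic multiplicities) are λ = -2 with multiplicity 5.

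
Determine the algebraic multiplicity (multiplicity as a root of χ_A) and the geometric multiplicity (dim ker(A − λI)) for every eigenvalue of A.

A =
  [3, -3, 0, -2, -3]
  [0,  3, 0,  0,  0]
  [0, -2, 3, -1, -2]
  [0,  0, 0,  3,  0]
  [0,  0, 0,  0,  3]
λ = 3: alg = 5, geom = 3

Step 1 — factor the characteristic polynomial to read off the algebraic multiplicities:
  χ_A(x) = (x - 3)^5

Step 2 — compute geometric multiplicities via the rank-nullity identity g(λ) = n − rank(A − λI):
  rank(A − (3)·I) = 2, so dim ker(A − (3)·I) = n − 2 = 3

Summary:
  λ = 3: algebraic multiplicity = 5, geometric multiplicity = 3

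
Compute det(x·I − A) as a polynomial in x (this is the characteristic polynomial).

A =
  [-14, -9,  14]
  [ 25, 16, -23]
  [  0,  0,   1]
x^3 - 3*x^2 + 3*x - 1

Expanding det(x·I − A) (e.g. by cofactor expansion or by noting that A is similar to its Jordan form J, which has the same characteristic polynomial as A) gives
  χ_A(x) = x^3 - 3*x^2 + 3*x - 1
which factors as (x - 1)^3. The eigenvalues (with algebraic multiplicities) are λ = 1 with multiplicity 3.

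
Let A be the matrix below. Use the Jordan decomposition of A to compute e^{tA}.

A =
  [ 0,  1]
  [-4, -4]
e^{tA} =
  [2*t*exp(-2*t) + exp(-2*t), t*exp(-2*t)]
  [-4*t*exp(-2*t), -2*t*exp(-2*t) + exp(-2*t)]

Strategy: write A = P · J · P⁻¹ where J is a Jordan canonical form, so e^{tA} = P · e^{tJ} · P⁻¹, and e^{tJ} can be computed block-by-block.

A has Jordan form
J =
  [-2,  1]
  [ 0, -2]
(up to reordering of blocks).

Per-block formulas:
  For a 2×2 Jordan block J_2(-2): exp(t · J_2(-2)) = e^(-2t)·(I + t·N), where N is the 2×2 nilpotent shift.

After assembling e^{tJ} and conjugating by P, we get:

e^{tA} =
  [2*t*exp(-2*t) + exp(-2*t), t*exp(-2*t)]
  [-4*t*exp(-2*t), -2*t*exp(-2*t) + exp(-2*t)]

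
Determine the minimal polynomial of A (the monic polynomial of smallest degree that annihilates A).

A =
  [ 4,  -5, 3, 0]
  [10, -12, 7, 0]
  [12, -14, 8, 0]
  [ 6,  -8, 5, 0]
x^3

The characteristic polynomial is χ_A(x) = x^4, so the eigenvalues are known. The minimal polynomial is
  m_A(x) = Π_λ (x − λ)^{k_λ}
where k_λ is the size of the *largest* Jordan block for λ (equivalently, the smallest k with (A − λI)^k v = 0 for every generalised eigenvector v of λ).

  λ = 0: largest Jordan block has size 3, contributing (x − 0)^3

So m_A(x) = x^3 = x^3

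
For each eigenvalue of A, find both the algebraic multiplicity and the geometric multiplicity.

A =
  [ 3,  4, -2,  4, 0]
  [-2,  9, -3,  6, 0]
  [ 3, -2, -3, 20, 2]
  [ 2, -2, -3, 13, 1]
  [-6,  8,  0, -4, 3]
λ = 5: alg = 5, geom = 2

Step 1 — factor the characteristic polynomial to read off the algebraic multiplicities:
  χ_A(x) = (x - 5)^5

Step 2 — compute geometric multiplicities via the rank-nullity identity g(λ) = n − rank(A − λI):
  rank(A − (5)·I) = 3, so dim ker(A − (5)·I) = n − 3 = 2

Summary:
  λ = 5: algebraic multiplicity = 5, geometric multiplicity = 2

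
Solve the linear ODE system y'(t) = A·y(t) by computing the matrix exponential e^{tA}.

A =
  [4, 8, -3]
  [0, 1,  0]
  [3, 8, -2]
e^{tA} =
  [3*t*exp(t) + exp(t), 8*t*exp(t), -3*t*exp(t)]
  [0, exp(t), 0]
  [3*t*exp(t), 8*t*exp(t), -3*t*exp(t) + exp(t)]

Strategy: write A = P · J · P⁻¹ where J is a Jordan canonical form, so e^{tA} = P · e^{tJ} · P⁻¹, and e^{tJ} can be computed block-by-block.

A has Jordan form
J =
  [1, 1, 0]
  [0, 1, 0]
  [0, 0, 1]
(up to reordering of blocks).

Per-block formulas:
  For a 2×2 Jordan block J_2(1): exp(t · J_2(1)) = e^(1t)·(I + t·N), where N is the 2×2 nilpotent shift.
  For a 1×1 block at λ = 1: exp(t · [1]) = [e^(1t)].

After assembling e^{tJ} and conjugating by P, we get:

e^{tA} =
  [3*t*exp(t) + exp(t), 8*t*exp(t), -3*t*exp(t)]
  [0, exp(t), 0]
  [3*t*exp(t), 8*t*exp(t), -3*t*exp(t) + exp(t)]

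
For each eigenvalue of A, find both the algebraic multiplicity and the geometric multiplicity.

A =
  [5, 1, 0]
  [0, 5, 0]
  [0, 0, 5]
λ = 5: alg = 3, geom = 2

Step 1 — factor the characteristic polynomial to read off the algebraic multiplicities:
  χ_A(x) = (x - 5)^3

Step 2 — compute geometric multiplicities via the rank-nullity identity g(λ) = n − rank(A − λI):
  rank(A − (5)·I) = 1, so dim ker(A − (5)·I) = n − 1 = 2

Summary:
  λ = 5: algebraic multiplicity = 3, geometric multiplicity = 2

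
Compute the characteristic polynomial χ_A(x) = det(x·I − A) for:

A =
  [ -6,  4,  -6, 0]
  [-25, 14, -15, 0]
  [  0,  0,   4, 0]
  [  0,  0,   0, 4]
x^4 - 16*x^3 + 96*x^2 - 256*x + 256

Expanding det(x·I − A) (e.g. by cofactor expansion or by noting that A is similar to its Jordan form J, which has the same characteristic polynomial as A) gives
  χ_A(x) = x^4 - 16*x^3 + 96*x^2 - 256*x + 256
which factors as (x - 4)^4. The eigenvalues (with algebraic multiplicities) are λ = 4 with multiplicity 4.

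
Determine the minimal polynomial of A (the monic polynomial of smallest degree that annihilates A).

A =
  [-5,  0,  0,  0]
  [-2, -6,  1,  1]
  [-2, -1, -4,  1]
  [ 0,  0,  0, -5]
x^2 + 10*x + 25

The characteristic polynomial is χ_A(x) = (x + 5)^4, so the eigenvalues are known. The minimal polynomial is
  m_A(x) = Π_λ (x − λ)^{k_λ}
where k_λ is the size of the *largest* Jordan block for λ (equivalently, the smallest k with (A − λI)^k v = 0 for every generalised eigenvector v of λ).

  λ = -5: largest Jordan block has size 2, contributing (x + 5)^2

So m_A(x) = (x + 5)^2 = x^2 + 10*x + 25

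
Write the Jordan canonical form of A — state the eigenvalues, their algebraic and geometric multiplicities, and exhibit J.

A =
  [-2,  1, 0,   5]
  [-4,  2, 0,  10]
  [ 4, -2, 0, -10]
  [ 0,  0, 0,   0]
J_2(0) ⊕ J_1(0) ⊕ J_1(0)

The characteristic polynomial is
  det(x·I − A) = x^4

Eigenvalues and multiplicities (the geometric multiplicity of λ is n − rank(A − λI), which equals the number of Jordan blocks for λ):
  λ = 0: algebraic multiplicity = 4, geometric multiplicity = 3

Determining the block sizes for each eigenvalue:
  λ = 0: 3 blocks summing to 4 forces exactly one block of size 2 and the rest size 1 → block sizes [2, 1, 1]

Assembling the blocks gives a Jordan form
J =
  [0, 1, 0, 0]
  [0, 0, 0, 0]
  [0, 0, 0, 0]
  [0, 0, 0, 0]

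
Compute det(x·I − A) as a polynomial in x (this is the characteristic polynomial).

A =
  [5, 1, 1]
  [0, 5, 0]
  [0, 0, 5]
x^3 - 15*x^2 + 75*x - 125

Expanding det(x·I − A) (e.g. by cofactor expansion or by noting that A is similar to its Jordan form J, which has the same characteristic polynomial as A) gives
  χ_A(x) = x^3 - 15*x^2 + 75*x - 125
which factors as (x - 5)^3. The eigenvalues (with algebraic multiplicities) are λ = 5 with multiplicity 3.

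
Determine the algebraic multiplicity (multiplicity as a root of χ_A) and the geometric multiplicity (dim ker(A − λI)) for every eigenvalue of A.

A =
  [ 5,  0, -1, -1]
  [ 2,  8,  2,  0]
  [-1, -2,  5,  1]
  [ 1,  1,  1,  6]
λ = 6: alg = 4, geom = 2

Step 1 — factor the characteristic polynomial to read off the algebraic multiplicities:
  χ_A(x) = (x - 6)^4

Step 2 — compute geometric multiplicities via the rank-nullity identity g(λ) = n − rank(A − λI):
  rank(A − (6)·I) = 2, so dim ker(A − (6)·I) = n − 2 = 2

Summary:
  λ = 6: algebraic multiplicity = 4, geometric multiplicity = 2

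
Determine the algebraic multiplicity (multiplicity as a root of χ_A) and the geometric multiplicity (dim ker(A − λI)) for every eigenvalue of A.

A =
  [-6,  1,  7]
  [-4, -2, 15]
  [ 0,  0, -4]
λ = -4: alg = 3, geom = 1

Step 1 — factor the characteristic polynomial to read off the algebraic multiplicities:
  χ_A(x) = (x + 4)^3

Step 2 — compute geometric multiplicities via the rank-nullity identity g(λ) = n − rank(A − λI):
  rank(A − (-4)·I) = 2, so dim ker(A − (-4)·I) = n − 2 = 1

Summary:
  λ = -4: algebraic multiplicity = 3, geometric multiplicity = 1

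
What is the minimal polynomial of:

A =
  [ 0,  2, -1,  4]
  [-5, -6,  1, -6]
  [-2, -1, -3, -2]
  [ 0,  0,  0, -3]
x^3 + 9*x^2 + 27*x + 27

The characteristic polynomial is χ_A(x) = (x + 3)^4, so the eigenvalues are known. The minimal polynomial is
  m_A(x) = Π_λ (x − λ)^{k_λ}
where k_λ is the size of the *largest* Jordan block for λ (equivalently, the smallest k with (A − λI)^k v = 0 for every generalised eigenvector v of λ).

  λ = -3: largest Jordan block has size 3, contributing (x + 3)^3

So m_A(x) = (x + 3)^3 = x^3 + 9*x^2 + 27*x + 27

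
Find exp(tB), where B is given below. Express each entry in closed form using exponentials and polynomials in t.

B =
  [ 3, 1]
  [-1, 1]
e^{tB} =
  [t*exp(2*t) + exp(2*t), t*exp(2*t)]
  [-t*exp(2*t), -t*exp(2*t) + exp(2*t)]

Strategy: write B = P · J · P⁻¹ where J is a Jordan canonical form, so e^{tB} = P · e^{tJ} · P⁻¹, and e^{tJ} can be computed block-by-block.

B has Jordan form
J =
  [2, 1]
  [0, 2]
(up to reordering of blocks).

Per-block formulas:
  For a 2×2 Jordan block J_2(2): exp(t · J_2(2)) = e^(2t)·(I + t·N), where N is the 2×2 nilpotent shift.

After assembling e^{tJ} and conjugating by P, we get:

e^{tB} =
  [t*exp(2*t) + exp(2*t), t*exp(2*t)]
  [-t*exp(2*t), -t*exp(2*t) + exp(2*t)]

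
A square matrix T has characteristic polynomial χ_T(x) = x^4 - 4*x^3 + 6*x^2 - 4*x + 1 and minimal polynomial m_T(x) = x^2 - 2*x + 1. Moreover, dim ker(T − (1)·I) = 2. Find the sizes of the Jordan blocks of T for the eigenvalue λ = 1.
Block sizes for λ = 1: [2, 2]

Step 1 — from the characteristic polynomial, algebraic multiplicity of λ = 1 is 4. From dim ker(T − (1)·I) = 2, there are exactly 2 Jordan blocks for λ = 1.
Step 2 — from the minimal polynomial, the factor (x − 1)^2 tells us the largest block for λ = 1 has size 2.
Step 3 — with total size 4, 2 blocks, and largest block 2, the block sizes (in nonincreasing order) are [2, 2].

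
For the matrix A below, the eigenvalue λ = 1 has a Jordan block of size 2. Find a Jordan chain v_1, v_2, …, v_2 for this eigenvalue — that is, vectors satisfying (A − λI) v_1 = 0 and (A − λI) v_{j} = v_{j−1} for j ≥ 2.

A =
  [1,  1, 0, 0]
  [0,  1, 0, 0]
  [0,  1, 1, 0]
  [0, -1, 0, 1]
A Jordan chain for λ = 1 of length 2:
v_1 = (1, 0, 1, -1)ᵀ
v_2 = (0, 1, 0, 0)ᵀ

Let N = A − (1)·I. We want v_2 with N^2 v_2 = 0 but N^1 v_2 ≠ 0; then v_{j-1} := N · v_j for j = 2, …, 2.

Pick v_2 = (0, 1, 0, 0)ᵀ.
Then v_1 = N · v_2 = (1, 0, 1, -1)ᵀ.

Sanity check: (A − (1)·I) v_1 = (0, 0, 0, 0)ᵀ = 0. ✓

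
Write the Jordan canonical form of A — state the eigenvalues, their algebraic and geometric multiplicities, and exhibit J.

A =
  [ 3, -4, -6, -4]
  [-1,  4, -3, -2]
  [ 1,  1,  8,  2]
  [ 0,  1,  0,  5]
J_3(5) ⊕ J_1(5)

The characteristic polynomial is
  det(x·I − A) = x^4 - 20*x^3 + 150*x^2 - 500*x + 625 = (x - 5)^4

Eigenvalues and multiplicities (the geometric multiplicity of λ is n − rank(A − λI), which equals the number of Jordan blocks for λ):
  λ = 5: algebraic multiplicity = 4, geometric multiplicity = 2

Determining the block sizes for each eigenvalue:
  λ = 5: with am = 4 and gm = 2, the partition is not yet determined (e.g. several partitions of 4 into 2 parts exist). Let N = A − (5)·I. Computing rank(N^1) = 2, rank(N^2) = 1, rank(N^3) = 0; the number of blocks of size ≥ j is rank(N^{j−1}) − rank(N^j), giving [2, 1, 1]. So we have 1 block(s) of size 3, 1 block(s) of size 1 → block sizes [3, 1]

Assembling the blocks gives a Jordan form
J =
  [5, 1, 0, 0]
  [0, 5, 1, 0]
  [0, 0, 5, 0]
  [0, 0, 0, 5]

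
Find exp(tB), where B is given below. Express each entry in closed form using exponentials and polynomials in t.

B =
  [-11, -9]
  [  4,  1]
e^{tB} =
  [-6*t*exp(-5*t) + exp(-5*t), -9*t*exp(-5*t)]
  [4*t*exp(-5*t), 6*t*exp(-5*t) + exp(-5*t)]

Strategy: write B = P · J · P⁻¹ where J is a Jordan canonical form, so e^{tB} = P · e^{tJ} · P⁻¹, and e^{tJ} can be computed block-by-block.

B has Jordan form
J =
  [-5,  1]
  [ 0, -5]
(up to reordering of blocks).

Per-block formulas:
  For a 2×2 Jordan block J_2(-5): exp(t · J_2(-5)) = e^(-5t)·(I + t·N), where N is the 2×2 nilpotent shift.

After assembling e^{tJ} and conjugating by P, we get:

e^{tB} =
  [-6*t*exp(-5*t) + exp(-5*t), -9*t*exp(-5*t)]
  [4*t*exp(-5*t), 6*t*exp(-5*t) + exp(-5*t)]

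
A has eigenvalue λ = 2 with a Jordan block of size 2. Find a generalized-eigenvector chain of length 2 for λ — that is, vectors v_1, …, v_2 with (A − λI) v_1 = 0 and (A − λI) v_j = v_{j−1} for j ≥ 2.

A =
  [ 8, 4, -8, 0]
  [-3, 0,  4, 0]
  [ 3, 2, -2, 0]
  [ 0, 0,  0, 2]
A Jordan chain for λ = 2 of length 2:
v_1 = (6, -3, 3, 0)ᵀ
v_2 = (1, 0, 0, 0)ᵀ

Let N = A − (2)·I. We want v_2 with N^2 v_2 = 0 but N^1 v_2 ≠ 0; then v_{j-1} := N · v_j for j = 2, …, 2.

Pick v_2 = (1, 0, 0, 0)ᵀ.
Then v_1 = N · v_2 = (6, -3, 3, 0)ᵀ.

Sanity check: (A − (2)·I) v_1 = (0, 0, 0, 0)ᵀ = 0. ✓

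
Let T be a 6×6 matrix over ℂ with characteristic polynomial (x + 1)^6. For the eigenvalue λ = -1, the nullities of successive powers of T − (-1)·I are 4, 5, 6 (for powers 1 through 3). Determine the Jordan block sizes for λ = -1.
Block sizes for λ = -1: [3, 1, 1, 1]

From the dimensions of kernels of powers, the number of Jordan blocks of size at least j is d_j − d_{j−1} where d_j = dim ker(N^j) (with d_0 = 0). Computing the differences gives [4, 1, 1].
The number of blocks of size exactly k is (#blocks of size ≥ k) − (#blocks of size ≥ k + 1), so the partition is: 3 block(s) of size 1, 1 block(s) of size 3.
In nonincreasing order the block sizes are [3, 1, 1, 1].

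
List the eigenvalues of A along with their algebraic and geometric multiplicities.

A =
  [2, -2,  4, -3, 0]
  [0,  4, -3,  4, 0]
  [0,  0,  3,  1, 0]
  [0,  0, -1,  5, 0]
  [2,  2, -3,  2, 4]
λ = 2: alg = 1, geom = 1; λ = 4: alg = 4, geom = 2

Step 1 — factor the characteristic polynomial to read off the algebraic multiplicities:
  χ_A(x) = (x - 4)^4*(x - 2)

Step 2 — compute geometric multiplicities via the rank-nullity identity g(λ) = n − rank(A − λI):
  rank(A − (2)·I) = 4, so dim ker(A − (2)·I) = n − 4 = 1
  rank(A − (4)·I) = 3, so dim ker(A − (4)·I) = n − 3 = 2

Summary:
  λ = 2: algebraic multiplicity = 1, geometric multiplicity = 1
  λ = 4: algebraic multiplicity = 4, geometric multiplicity = 2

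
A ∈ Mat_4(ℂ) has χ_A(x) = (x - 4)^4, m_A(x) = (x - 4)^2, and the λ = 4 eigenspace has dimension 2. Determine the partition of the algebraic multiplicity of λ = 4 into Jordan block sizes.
Block sizes for λ = 4: [2, 2]

Step 1 — from the characteristic polynomial, algebraic multiplicity of λ = 4 is 4. From dim ker(A − (4)·I) = 2, there are exactly 2 Jordan blocks for λ = 4.
Step 2 — from the minimal polynomial, the factor (x − 4)^2 tells us the largest block for λ = 4 has size 2.
Step 3 — with total size 4, 2 blocks, and largest block 2, the block sizes (in nonincreasing order) are [2, 2].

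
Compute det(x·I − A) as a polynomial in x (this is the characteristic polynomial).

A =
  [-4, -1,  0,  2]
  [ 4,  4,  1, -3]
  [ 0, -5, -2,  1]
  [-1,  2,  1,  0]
x^4 + 2*x^3 - 2*x - 1

Expanding det(x·I − A) (e.g. by cofactor expansion or by noting that A is similar to its Jordan form J, which has the same characteristic polynomial as A) gives
  χ_A(x) = x^4 + 2*x^3 - 2*x - 1
which factors as (x - 1)*(x + 1)^3. The eigenvalues (with algebraic multiplicities) are λ = -1 with multiplicity 3, λ = 1 with multiplicity 1.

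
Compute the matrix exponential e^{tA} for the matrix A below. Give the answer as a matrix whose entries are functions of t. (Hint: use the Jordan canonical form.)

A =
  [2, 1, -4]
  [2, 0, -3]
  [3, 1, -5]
e^{tA} =
  [-t^2*exp(-t)/2 + 3*t*exp(-t) + exp(-t), t*exp(-t), t^2*exp(-t)/2 - 4*t*exp(-t)]
  [-t^2*exp(-t)/2 + 2*t*exp(-t), t*exp(-t) + exp(-t), t^2*exp(-t)/2 - 3*t*exp(-t)]
  [-t^2*exp(-t)/2 + 3*t*exp(-t), t*exp(-t), t^2*exp(-t)/2 - 4*t*exp(-t) + exp(-t)]

Strategy: write A = P · J · P⁻¹ where J is a Jordan canonical form, so e^{tA} = P · e^{tJ} · P⁻¹, and e^{tJ} can be computed block-by-block.

A has Jordan form
J =
  [-1,  1,  0]
  [ 0, -1,  1]
  [ 0,  0, -1]
(up to reordering of blocks).

Per-block formulas:
  For a 3×3 Jordan block J_3(-1): exp(t · J_3(-1)) = e^(-1t)·(I + t·N + (t^2/2)·N^2), where N is the 3×3 nilpotent shift.

After assembling e^{tJ} and conjugating by P, we get:

e^{tA} =
  [-t^2*exp(-t)/2 + 3*t*exp(-t) + exp(-t), t*exp(-t), t^2*exp(-t)/2 - 4*t*exp(-t)]
  [-t^2*exp(-t)/2 + 2*t*exp(-t), t*exp(-t) + exp(-t), t^2*exp(-t)/2 - 3*t*exp(-t)]
  [-t^2*exp(-t)/2 + 3*t*exp(-t), t*exp(-t), t^2*exp(-t)/2 - 4*t*exp(-t) + exp(-t)]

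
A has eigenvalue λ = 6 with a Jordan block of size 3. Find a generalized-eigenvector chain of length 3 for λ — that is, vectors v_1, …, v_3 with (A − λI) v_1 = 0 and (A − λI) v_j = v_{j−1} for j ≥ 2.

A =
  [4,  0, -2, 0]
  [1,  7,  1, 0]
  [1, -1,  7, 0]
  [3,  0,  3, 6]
A Jordan chain for λ = 6 of length 3:
v_1 = (2, 0, -2, -3)ᵀ
v_2 = (-2, 1, 1, 3)ᵀ
v_3 = (1, 0, 0, 0)ᵀ

Let N = A − (6)·I. We want v_3 with N^3 v_3 = 0 but N^2 v_3 ≠ 0; then v_{j-1} := N · v_j for j = 3, …, 2.

Pick v_3 = (1, 0, 0, 0)ᵀ.
Then v_2 = N · v_3 = (-2, 1, 1, 3)ᵀ.
Then v_1 = N · v_2 = (2, 0, -2, -3)ᵀ.

Sanity check: (A − (6)·I) v_1 = (0, 0, 0, 0)ᵀ = 0. ✓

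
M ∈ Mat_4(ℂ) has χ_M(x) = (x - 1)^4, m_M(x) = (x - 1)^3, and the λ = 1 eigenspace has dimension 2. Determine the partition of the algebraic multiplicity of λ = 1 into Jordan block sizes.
Block sizes for λ = 1: [3, 1]

Step 1 — from the characteristic polynomial, algebraic multiplicity of λ = 1 is 4. From dim ker(M − (1)·I) = 2, there are exactly 2 Jordan blocks for λ = 1.
Step 2 — from the minimal polynomial, the factor (x − 1)^3 tells us the largest block for λ = 1 has size 3.
Step 3 — with total size 4, 2 blocks, and largest block 3, the block sizes (in nonincreasing order) are [3, 1].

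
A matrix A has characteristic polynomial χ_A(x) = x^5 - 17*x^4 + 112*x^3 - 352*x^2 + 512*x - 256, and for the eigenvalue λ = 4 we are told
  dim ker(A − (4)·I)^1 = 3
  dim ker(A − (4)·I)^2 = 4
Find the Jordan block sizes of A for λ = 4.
Block sizes for λ = 4: [2, 1, 1]

From the dimensions of kernels of powers, the number of Jordan blocks of size at least j is d_j − d_{j−1} where d_j = dim ker(N^j) (with d_0 = 0). Computing the differences gives [3, 1].
The number of blocks of size exactly k is (#blocks of size ≥ k) − (#blocks of size ≥ k + 1), so the partition is: 2 block(s) of size 1, 1 block(s) of size 2.
In nonincreasing order the block sizes are [2, 1, 1].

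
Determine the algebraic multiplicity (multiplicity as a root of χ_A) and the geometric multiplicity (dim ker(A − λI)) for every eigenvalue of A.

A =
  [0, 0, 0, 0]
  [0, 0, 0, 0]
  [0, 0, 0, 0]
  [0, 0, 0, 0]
λ = 0: alg = 4, geom = 4

Step 1 — factor the characteristic polynomial to read off the algebraic multiplicities:
  χ_A(x) = x^4

Step 2 — compute geometric multiplicities via the rank-nullity identity g(λ) = n − rank(A − λI):
  rank(A − (0)·I) = 0, so dim ker(A − (0)·I) = n − 0 = 4

Summary:
  λ = 0: algebraic multiplicity = 4, geometric multiplicity = 4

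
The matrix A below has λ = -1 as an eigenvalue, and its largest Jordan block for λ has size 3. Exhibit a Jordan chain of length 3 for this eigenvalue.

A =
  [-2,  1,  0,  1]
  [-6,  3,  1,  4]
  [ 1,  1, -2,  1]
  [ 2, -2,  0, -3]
A Jordan chain for λ = -1 of length 3:
v_1 = (-3, -9, -6, 6)ᵀ
v_2 = (-1, -6, 1, 2)ᵀ
v_3 = (1, 0, 0, 0)ᵀ

Let N = A − (-1)·I. We want v_3 with N^3 v_3 = 0 but N^2 v_3 ≠ 0; then v_{j-1} := N · v_j for j = 3, …, 2.

Pick v_3 = (1, 0, 0, 0)ᵀ.
Then v_2 = N · v_3 = (-1, -6, 1, 2)ᵀ.
Then v_1 = N · v_2 = (-3, -9, -6, 6)ᵀ.

Sanity check: (A − (-1)·I) v_1 = (0, 0, 0, 0)ᵀ = 0. ✓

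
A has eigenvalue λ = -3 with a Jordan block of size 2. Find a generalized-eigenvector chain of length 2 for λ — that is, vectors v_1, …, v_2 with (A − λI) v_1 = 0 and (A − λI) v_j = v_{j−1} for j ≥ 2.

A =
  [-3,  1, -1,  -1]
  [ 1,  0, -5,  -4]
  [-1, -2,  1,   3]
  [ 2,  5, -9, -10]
A Jordan chain for λ = -3 of length 2:
v_1 = (0, 1, -1, 2)ᵀ
v_2 = (1, 0, 0, 0)ᵀ

Let N = A − (-3)·I. We want v_2 with N^2 v_2 = 0 but N^1 v_2 ≠ 0; then v_{j-1} := N · v_j for j = 2, …, 2.

Pick v_2 = (1, 0, 0, 0)ᵀ.
Then v_1 = N · v_2 = (0, 1, -1, 2)ᵀ.

Sanity check: (A − (-3)·I) v_1 = (0, 0, 0, 0)ᵀ = 0. ✓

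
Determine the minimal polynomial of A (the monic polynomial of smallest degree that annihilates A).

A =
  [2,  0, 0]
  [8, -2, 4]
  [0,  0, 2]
x^2 - 4

The characteristic polynomial is χ_A(x) = (x - 2)^2*(x + 2), so the eigenvalues are known. The minimal polynomial is
  m_A(x) = Π_λ (x − λ)^{k_λ}
where k_λ is the size of the *largest* Jordan block for λ (equivalently, the smallest k with (A − λI)^k v = 0 for every generalised eigenvector v of λ).

  λ = -2: largest Jordan block has size 1, contributing (x + 2)
  λ = 2: largest Jordan block has size 1, contributing (x − 2)

So m_A(x) = (x - 2)*(x + 2) = x^2 - 4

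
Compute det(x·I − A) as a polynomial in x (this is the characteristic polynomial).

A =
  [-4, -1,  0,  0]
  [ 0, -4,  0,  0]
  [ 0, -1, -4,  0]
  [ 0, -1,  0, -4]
x^4 + 16*x^3 + 96*x^2 + 256*x + 256

Expanding det(x·I − A) (e.g. by cofactor expansion or by noting that A is similar to its Jordan form J, which has the same characteristic polynomial as A) gives
  χ_A(x) = x^4 + 16*x^3 + 96*x^2 + 256*x + 256
which factors as (x + 4)^4. The eigenvalues (with algebraic multiplicities) are λ = -4 with multiplicity 4.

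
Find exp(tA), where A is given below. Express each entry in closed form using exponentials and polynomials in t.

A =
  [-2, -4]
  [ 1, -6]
e^{tA} =
  [2*t*exp(-4*t) + exp(-4*t), -4*t*exp(-4*t)]
  [t*exp(-4*t), -2*t*exp(-4*t) + exp(-4*t)]

Strategy: write A = P · J · P⁻¹ where J is a Jordan canonical form, so e^{tA} = P · e^{tJ} · P⁻¹, and e^{tJ} can be computed block-by-block.

A has Jordan form
J =
  [-4,  1]
  [ 0, -4]
(up to reordering of blocks).

Per-block formulas:
  For a 2×2 Jordan block J_2(-4): exp(t · J_2(-4)) = e^(-4t)·(I + t·N), where N is the 2×2 nilpotent shift.

After assembling e^{tJ} and conjugating by P, we get:

e^{tA} =
  [2*t*exp(-4*t) + exp(-4*t), -4*t*exp(-4*t)]
  [t*exp(-4*t), -2*t*exp(-4*t) + exp(-4*t)]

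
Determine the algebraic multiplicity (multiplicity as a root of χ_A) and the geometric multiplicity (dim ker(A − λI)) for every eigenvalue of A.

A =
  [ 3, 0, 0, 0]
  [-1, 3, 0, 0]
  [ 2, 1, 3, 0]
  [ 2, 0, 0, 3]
λ = 3: alg = 4, geom = 2

Step 1 — factor the characteristic polynomial to read off the algebraic multiplicities:
  χ_A(x) = (x - 3)^4

Step 2 — compute geometric multiplicities via the rank-nullity identity g(λ) = n − rank(A − λI):
  rank(A − (3)·I) = 2, so dim ker(A − (3)·I) = n − 2 = 2

Summary:
  λ = 3: algebraic multiplicity = 4, geometric multiplicity = 2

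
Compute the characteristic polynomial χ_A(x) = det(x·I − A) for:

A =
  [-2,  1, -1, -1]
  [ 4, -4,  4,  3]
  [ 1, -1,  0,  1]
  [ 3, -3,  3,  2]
x^4 + 4*x^3 + 6*x^2 + 4*x + 1

Expanding det(x·I − A) (e.g. by cofactor expansion or by noting that A is similar to its Jordan form J, which has the same characteristic polynomial as A) gives
  χ_A(x) = x^4 + 4*x^3 + 6*x^2 + 4*x + 1
which factors as (x + 1)^4. The eigenvalues (with algebraic multiplicities) are λ = -1 with multiplicity 4.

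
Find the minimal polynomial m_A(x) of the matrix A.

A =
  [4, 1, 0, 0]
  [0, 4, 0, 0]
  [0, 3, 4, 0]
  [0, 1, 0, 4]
x^2 - 8*x + 16

The characteristic polynomial is χ_A(x) = (x - 4)^4, so the eigenvalues are known. The minimal polynomial is
  m_A(x) = Π_λ (x − λ)^{k_λ}
where k_λ is the size of the *largest* Jordan block for λ (equivalently, the smallest k with (A − λI)^k v = 0 for every generalised eigenvector v of λ).

  λ = 4: largest Jordan block has size 2, contributing (x − 4)^2

So m_A(x) = (x - 4)^2 = x^2 - 8*x + 16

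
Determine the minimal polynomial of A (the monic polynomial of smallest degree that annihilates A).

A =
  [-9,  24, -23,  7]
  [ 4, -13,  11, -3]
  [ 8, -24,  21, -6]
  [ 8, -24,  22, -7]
x^3 + 7*x^2 + 11*x + 5

The characteristic polynomial is χ_A(x) = (x + 1)^3*(x + 5), so the eigenvalues are known. The minimal polynomial is
  m_A(x) = Π_λ (x − λ)^{k_λ}
where k_λ is the size of the *largest* Jordan block for λ (equivalently, the smallest k with (A − λI)^k v = 0 for every generalised eigenvector v of λ).

  λ = -5: largest Jordan block has size 1, contributing (x + 5)
  λ = -1: largest Jordan block has size 2, contributing (x + 1)^2

So m_A(x) = (x + 1)^2*(x + 5) = x^3 + 7*x^2 + 11*x + 5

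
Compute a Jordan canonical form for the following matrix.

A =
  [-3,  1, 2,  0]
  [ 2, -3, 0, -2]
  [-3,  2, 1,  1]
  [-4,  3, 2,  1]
J_2(-1) ⊕ J_2(-1)

The characteristic polynomial is
  det(x·I − A) = x^4 + 4*x^3 + 6*x^2 + 4*x + 1 = (x + 1)^4

Eigenvalues and multiplicities (the geometric multiplicity of λ is n − rank(A − λI), which equals the number of Jordan blocks for λ):
  λ = -1: algebraic multiplicity = 4, geometric multiplicity = 2

Determining the block sizes for each eigenvalue:
  λ = -1: with am = 4 and gm = 2, the partition is not yet determined (e.g. several partitions of 4 into 2 parts exist). Let N = A − (-1)·I. Computing rank(N^1) = 2, rank(N^2) = 0; the number of blocks of size ≥ j is rank(N^{j−1}) − rank(N^j), giving [2, 2]. So we have 2 block(s) of size 2 → block sizes [2, 2]

Assembling the blocks gives a Jordan form
J =
  [-1,  1,  0,  0]
  [ 0, -1,  0,  0]
  [ 0,  0, -1,  1]
  [ 0,  0,  0, -1]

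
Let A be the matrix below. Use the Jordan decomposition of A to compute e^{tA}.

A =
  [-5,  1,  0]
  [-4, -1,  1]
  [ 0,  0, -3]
e^{tA} =
  [-2*t*exp(-3*t) + exp(-3*t), t*exp(-3*t), t^2*exp(-3*t)/2]
  [-4*t*exp(-3*t), 2*t*exp(-3*t) + exp(-3*t), t^2*exp(-3*t) + t*exp(-3*t)]
  [0, 0, exp(-3*t)]

Strategy: write A = P · J · P⁻¹ where J is a Jordan canonical form, so e^{tA} = P · e^{tJ} · P⁻¹, and e^{tJ} can be computed block-by-block.

A has Jordan form
J =
  [-3,  1,  0]
  [ 0, -3,  1]
  [ 0,  0, -3]
(up to reordering of blocks).

Per-block formulas:
  For a 3×3 Jordan block J_3(-3): exp(t · J_3(-3)) = e^(-3t)·(I + t·N + (t^2/2)·N^2), where N is the 3×3 nilpotent shift.

After assembling e^{tJ} and conjugating by P, we get:

e^{tA} =
  [-2*t*exp(-3*t) + exp(-3*t), t*exp(-3*t), t^2*exp(-3*t)/2]
  [-4*t*exp(-3*t), 2*t*exp(-3*t) + exp(-3*t), t^2*exp(-3*t) + t*exp(-3*t)]
  [0, 0, exp(-3*t)]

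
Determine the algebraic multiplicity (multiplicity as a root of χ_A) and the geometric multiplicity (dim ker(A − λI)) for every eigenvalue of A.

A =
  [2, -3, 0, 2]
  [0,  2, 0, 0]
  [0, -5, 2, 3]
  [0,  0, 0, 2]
λ = 2: alg = 4, geom = 2

Step 1 — factor the characteristic polynomial to read off the algebraic multiplicities:
  χ_A(x) = (x - 2)^4

Step 2 — compute geometric multiplicities via the rank-nullity identity g(λ) = n − rank(A − λI):
  rank(A − (2)·I) = 2, so dim ker(A − (2)·I) = n − 2 = 2

Summary:
  λ = 2: algebraic multiplicity = 4, geometric multiplicity = 2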